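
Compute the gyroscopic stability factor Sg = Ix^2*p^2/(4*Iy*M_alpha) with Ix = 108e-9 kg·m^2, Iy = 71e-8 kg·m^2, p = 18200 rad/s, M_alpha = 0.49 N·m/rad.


Sg = Ix^2 * p^2 / (4 * Iy * M_alpha) = (108e-9)^2 * 18200^2 / (4 * 71e-8 * 0.49) = 2.776

2.776


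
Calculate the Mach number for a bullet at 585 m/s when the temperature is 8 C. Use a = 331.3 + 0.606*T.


a = 331.3 + 0.606*(8) = 336.148 m/s
M = v/a = 585/336.148 = 1.74

1.74


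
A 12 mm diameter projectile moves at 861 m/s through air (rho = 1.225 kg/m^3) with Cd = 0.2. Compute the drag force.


A = pi*(d/2)^2 = pi*(12/2000)^2 = 1.13097e-04 m^2
Fd = 0.5*Cd*rho*A*v^2 = 0.5*0.2*1.225*1.13097e-04*861^2 = 10.27 N

10.27 N


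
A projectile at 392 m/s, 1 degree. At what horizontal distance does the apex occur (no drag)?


R = v0^2*sin(2*theta)/g = 392^2*sin(2*1°)/9.81 = 546.666 m
apex_dist = R/2 = 546.666/2 = 273.3 m

273.3 m


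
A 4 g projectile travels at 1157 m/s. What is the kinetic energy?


E = 0.5*m*v^2 = 0.5*0.004*1157^2 = 2677 J

2677 J


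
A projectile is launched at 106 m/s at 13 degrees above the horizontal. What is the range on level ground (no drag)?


R = v0^2 * sin(2*theta) / g = 106^2 * sin(2*13°) / 9.81 = 502.1 m

502.1 m


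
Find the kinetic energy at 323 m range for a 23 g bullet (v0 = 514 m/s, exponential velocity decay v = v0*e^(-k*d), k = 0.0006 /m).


v = v0*exp(-k*d) = 514*exp(-0.0006*323) = 423.445 m/s
E = 0.5*m*v^2 = 0.5*0.023*423.445^2 = 2062 J

2062 J


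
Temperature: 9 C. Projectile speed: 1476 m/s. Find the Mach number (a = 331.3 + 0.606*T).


a = 331.3 + 0.606*(9) = 336.754 m/s
M = v/a = 1476/336.754 = 4.383

4.383


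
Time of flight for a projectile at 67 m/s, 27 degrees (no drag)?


T = 2*v0*sin(theta)/g = 2*67*sin(27°)/9.81 = 6.201 s

6.201 s


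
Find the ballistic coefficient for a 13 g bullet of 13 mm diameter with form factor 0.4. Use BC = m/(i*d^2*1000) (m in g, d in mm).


BC = m/(i*d^2*1000) = 13/(0.4 * 13^2 * 1000) = 0.0001923

0.0001923


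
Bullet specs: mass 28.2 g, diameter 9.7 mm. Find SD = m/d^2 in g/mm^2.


SD = m/d^2 = 28.2/9.7^2 = 0.2997 g/mm^2

0.2997 g/mm^2


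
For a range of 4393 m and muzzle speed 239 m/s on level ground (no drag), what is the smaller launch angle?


sin(2*theta) = R*g/v0^2 = 4393*9.81/239^2 = 0.754457, theta = arcsin(0.754457)/2 = 24.49°

24.49 degrees


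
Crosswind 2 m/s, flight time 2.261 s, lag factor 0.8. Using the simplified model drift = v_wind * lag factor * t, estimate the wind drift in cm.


drift = v_wind * lag * t = 2 * 0.8 * 2.261 = 3.6176 m ≈ 361.8 cm

361.8 cm


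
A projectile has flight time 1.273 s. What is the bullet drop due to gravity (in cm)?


drop = 0.5*g*t^2 = 0.5*9.81*1.273^2 = 7.94869 m ≈ 794.9 cm

794.9 cm


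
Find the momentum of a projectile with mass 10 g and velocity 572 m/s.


p = m*v = 0.01*572 = 5.72 kg·m/s

5.72 kg·m/s


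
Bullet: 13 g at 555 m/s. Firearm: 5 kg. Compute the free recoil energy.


v_r = m_p*v_p/m_gun = 0.013*555/5 = 1.443 m/s, E_r = 0.5*m_gun*v_r^2 = 0.5*5*1.443^2 = 5.206 J

5.206 J


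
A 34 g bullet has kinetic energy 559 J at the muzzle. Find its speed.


v = sqrt(2*E/m) = sqrt(2*559/0.034) = 181.3 m/s

181.3 m/s


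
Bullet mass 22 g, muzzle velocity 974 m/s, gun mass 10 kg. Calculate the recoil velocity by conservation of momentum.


v_recoil = m_p * v_p / m_gun = 0.022 * 974 / 10 = 2.143 m/s

2.143 m/s


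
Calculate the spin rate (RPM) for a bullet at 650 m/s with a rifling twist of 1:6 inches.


twist_m = 6*0.0254 = 0.1524 m
spin = v/twist = 650/0.1524 = 4265.092 rev/s
RPM = spin*60 = 4265.092*60 ≈ 255906 RPM

255906 RPM


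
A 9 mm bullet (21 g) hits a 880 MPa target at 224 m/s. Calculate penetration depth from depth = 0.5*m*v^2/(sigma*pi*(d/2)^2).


A = pi*(d/2)^2 = pi*(9/2)^2 = 63.6173 mm^2
E = 0.5*m*v^2 = 0.5*0.021*224^2 = 526.848 J
depth = E/(sigma*A) = 526.848 J / (880 MPa * 63.6173 mm^2) = 526.848/(880 * 63.6173) m = 0.00941083 m ≈ 9.411 mm

9.411 mm


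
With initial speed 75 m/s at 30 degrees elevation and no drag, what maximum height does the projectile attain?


H = (v0*sin(theta))^2 / (2g) = (75*sin(30°))^2 / (2*9.81) = 71.67 m

71.67 m


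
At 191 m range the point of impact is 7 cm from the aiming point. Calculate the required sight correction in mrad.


1 mrad subtends 1 cm per 10 m of range, so adj = error_cm / (dist_m / 10) = 7 / (191/10) = 0.3665 mrad

0.3665 mrad


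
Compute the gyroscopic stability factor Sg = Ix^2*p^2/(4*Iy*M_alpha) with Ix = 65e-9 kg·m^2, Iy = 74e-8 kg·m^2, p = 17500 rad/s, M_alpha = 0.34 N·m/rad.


Sg = Ix^2 * p^2 / (4 * Iy * M_alpha) = (65e-9)^2 * 17500^2 / (4 * 74e-8 * 0.34) = 1.286

1.286


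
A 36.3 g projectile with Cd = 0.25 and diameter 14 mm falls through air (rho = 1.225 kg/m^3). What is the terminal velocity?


A = pi*(d/2)^2 = pi*(14/2000)^2 = 1.53938e-04 m^2
vt = sqrt(2mg/(Cd*rho*A)) = sqrt(2*0.0363*9.81/(0.25 * 1.225 * 1.53938e-04)) = 122.9 m/s

122.9 m/s


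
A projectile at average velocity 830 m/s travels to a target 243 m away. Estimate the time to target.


t = d/v = 243/830 = 0.2928 s

0.2928 s


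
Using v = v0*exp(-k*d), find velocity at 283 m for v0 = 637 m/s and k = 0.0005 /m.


v = v0*exp(-k*d) = 637*exp(-0.0005*283) = 553 m/s

553 m/s


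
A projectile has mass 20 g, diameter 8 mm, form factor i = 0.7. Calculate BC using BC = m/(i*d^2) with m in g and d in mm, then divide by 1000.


BC = m/(i*d^2*1000) = 20/(0.7 * 8^2 * 1000) = 0.0004464

0.0004464


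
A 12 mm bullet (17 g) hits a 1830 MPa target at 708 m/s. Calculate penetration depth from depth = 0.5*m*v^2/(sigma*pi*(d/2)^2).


A = pi*(d/2)^2 = pi*(12/2)^2 = 113.097 mm^2
E = 0.5*m*v^2 = 0.5*0.017*708^2 = 4260.74 J
depth = E/(sigma*A) = 4260.74 J / (1830 MPa * 113.097 mm^2) = 4260.74/(1830 * 113.097) m = 0.0205865 m ≈ 20.59 mm

20.59 mm


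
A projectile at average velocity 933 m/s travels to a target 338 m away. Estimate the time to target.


t = d/v = 338/933 = 0.3623 s

0.3623 s


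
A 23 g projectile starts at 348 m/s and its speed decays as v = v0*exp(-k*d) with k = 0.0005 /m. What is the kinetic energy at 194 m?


v = v0*exp(-k*d) = 348*exp(-0.0005*194) = 315.829 m/s
E = 0.5*m*v^2 = 0.5*0.023*315.829^2 = 1147 J

1147 J


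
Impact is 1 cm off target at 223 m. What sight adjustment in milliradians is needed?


1 mrad subtends 1 cm per 10 m of range, so adj = error_cm / (dist_m / 10) = 1 / (223/10) = 0.04484 mrad

0.04484 mrad


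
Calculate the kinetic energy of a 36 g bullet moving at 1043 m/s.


E = 0.5*m*v^2 = 0.5*0.036*1043^2 = 19581 J

19581 J


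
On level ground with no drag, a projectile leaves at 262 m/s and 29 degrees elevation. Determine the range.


R = v0^2 * sin(2*theta) / g = 262^2 * sin(2*29°) / 9.81 = 5934 m

5934 m


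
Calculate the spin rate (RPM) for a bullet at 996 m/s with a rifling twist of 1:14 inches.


twist_m = 14*0.0254 = 0.3556 m
spin = v/twist = 996/0.3556 = 2800.9 rev/s
RPM = spin*60 = 2800.9*60 ≈ 168054 RPM

168054 RPM


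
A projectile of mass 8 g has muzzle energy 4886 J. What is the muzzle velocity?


v = sqrt(2*E/m) = sqrt(2*4886/0.008) = 1105 m/s

1105 m/s


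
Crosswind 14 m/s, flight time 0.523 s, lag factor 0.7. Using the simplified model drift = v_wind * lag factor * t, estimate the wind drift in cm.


drift = v_wind * lag * t = 14 * 0.7 * 0.523 = 5.1254 m ≈ 512.5 cm

512.5 cm


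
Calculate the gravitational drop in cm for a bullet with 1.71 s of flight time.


drop = 0.5*g*t^2 = 0.5*9.81*1.71^2 = 14.3427 m ≈ 1434 cm

1434 cm


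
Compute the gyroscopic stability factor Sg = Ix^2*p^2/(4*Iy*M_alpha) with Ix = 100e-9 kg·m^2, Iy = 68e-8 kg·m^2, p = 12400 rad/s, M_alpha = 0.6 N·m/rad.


Sg = Ix^2 * p^2 / (4 * Iy * M_alpha) = (100e-9)^2 * 12400^2 / (4 * 68e-8 * 0.6) = 0.9422

0.9422


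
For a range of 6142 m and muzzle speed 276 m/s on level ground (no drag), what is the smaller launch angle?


sin(2*theta) = R*g/v0^2 = 6142*9.81/276^2 = 0.790971, theta = arcsin(0.790971)/2 = 26.14°

26.14 degrees


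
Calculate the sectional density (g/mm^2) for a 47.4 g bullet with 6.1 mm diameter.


SD = m/d^2 = 47.4/6.1^2 = 1.274 g/mm^2

1.274 g/mm^2


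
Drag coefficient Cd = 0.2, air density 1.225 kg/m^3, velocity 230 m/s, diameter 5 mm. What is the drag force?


A = pi*(d/2)^2 = pi*(5/2000)^2 = 1.96350e-05 m^2
Fd = 0.5*Cd*rho*A*v^2 = 0.5*0.2*1.225*1.96350e-05*230^2 = 0.1272 N

0.1272 N


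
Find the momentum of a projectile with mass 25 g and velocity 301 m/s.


p = m*v = 0.025*301 = 7.525 kg·m/s

7.525 kg·m/s


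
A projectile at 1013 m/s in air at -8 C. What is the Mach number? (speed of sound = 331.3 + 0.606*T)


a = 331.3 + 0.606*(-8) = 326.452 m/s
M = v/a = 1013/326.452 = 3.103

3.103


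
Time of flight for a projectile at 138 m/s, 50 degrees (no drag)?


T = 2*v0*sin(theta)/g = 2*138*sin(50°)/9.81 = 21.55 s

21.55 s


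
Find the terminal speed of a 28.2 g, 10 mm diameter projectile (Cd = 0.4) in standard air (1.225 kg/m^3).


A = pi*(d/2)^2 = pi*(10/2000)^2 = 7.85398e-05 m^2
vt = sqrt(2mg/(Cd*rho*A)) = sqrt(2*0.0282*9.81/(0.4 * 1.225 * 7.85398e-05)) = 119.9 m/s

119.9 m/s


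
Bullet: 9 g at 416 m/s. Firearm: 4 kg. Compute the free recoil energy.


v_r = m_p*v_p/m_gun = 0.009*416/4 = 0.936 m/s, E_r = 0.5*m_gun*v_r^2 = 0.5*4*0.936^2 = 1.752 J

1.752 J


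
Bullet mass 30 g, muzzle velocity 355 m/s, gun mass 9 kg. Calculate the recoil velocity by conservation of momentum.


v_recoil = m_p * v_p / m_gun = 0.03 * 355 / 9 = 1.183 m/s

1.183 m/s


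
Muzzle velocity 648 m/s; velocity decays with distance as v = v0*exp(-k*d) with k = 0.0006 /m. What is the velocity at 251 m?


v = v0*exp(-k*d) = 648*exp(-0.0006*251) = 557.4 m/s

557.4 m/s


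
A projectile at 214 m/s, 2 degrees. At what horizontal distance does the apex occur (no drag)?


R = v0^2*sin(2*theta)/g = 214^2*sin(2*2°)/9.81 = 325.644 m
apex_dist = R/2 = 325.644/2 = 162.8 m

162.8 m


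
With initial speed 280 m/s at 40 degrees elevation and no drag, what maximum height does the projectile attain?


H = (v0*sin(theta))^2 / (2g) = (280*sin(40°))^2 / (2*9.81) = 1651 m

1651 m


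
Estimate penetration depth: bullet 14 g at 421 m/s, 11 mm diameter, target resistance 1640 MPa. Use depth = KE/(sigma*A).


A = pi*(d/2)^2 = pi*(11/2)^2 = 95.0332 mm^2
E = 0.5*m*v^2 = 0.5*0.014*421^2 = 1240.69 J
depth = E/(sigma*A) = 1240.69 J / (1640 MPa * 95.0332 mm^2) = 1240.69/(1640 * 95.0332) m = 0.00796055 m ≈ 7.961 mm

7.961 mm


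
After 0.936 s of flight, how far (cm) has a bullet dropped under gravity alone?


drop = 0.5*g*t^2 = 0.5*9.81*0.936^2 = 4.29725 m ≈ 429.7 cm

429.7 cm


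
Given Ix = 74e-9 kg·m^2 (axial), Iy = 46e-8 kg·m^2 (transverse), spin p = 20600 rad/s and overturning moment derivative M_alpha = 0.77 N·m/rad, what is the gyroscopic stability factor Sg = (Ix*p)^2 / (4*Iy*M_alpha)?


Sg = Ix^2 * p^2 / (4 * Iy * M_alpha) = (74e-9)^2 * 20600^2 / (4 * 46e-8 * 0.77) = 1.64

1.64


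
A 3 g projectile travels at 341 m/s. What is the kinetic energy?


E = 0.5*m*v^2 = 0.5*0.003*341^2 = 174.4 J

174.4 J


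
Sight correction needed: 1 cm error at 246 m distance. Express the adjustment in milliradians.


1 mrad subtends 1 cm per 10 m of range, so adj = error_cm / (dist_m / 10) = 1 / (246/10) = 0.04065 mrad

0.04065 mrad


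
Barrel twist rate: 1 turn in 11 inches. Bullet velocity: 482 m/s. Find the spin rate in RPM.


twist_m = 11*0.0254 = 0.2794 m
spin = v/twist = 482/0.2794 = 1725.125 rev/s
RPM = spin*60 = 1725.125*60 ≈ 103508 RPM

103508 RPM


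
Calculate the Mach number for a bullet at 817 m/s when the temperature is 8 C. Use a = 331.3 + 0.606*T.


a = 331.3 + 0.606*(8) = 336.148 m/s
M = v/a = 817/336.148 = 2.43

2.43


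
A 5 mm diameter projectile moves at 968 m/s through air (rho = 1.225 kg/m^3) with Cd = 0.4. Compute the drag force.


A = pi*(d/2)^2 = pi*(5/2000)^2 = 1.96350e-05 m^2
Fd = 0.5*Cd*rho*A*v^2 = 0.5*0.4*1.225*1.96350e-05*968^2 = 4.508 N

4.508 N


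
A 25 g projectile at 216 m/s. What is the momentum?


p = m*v = 0.025*216 = 5.4 kg·m/s

5.4 kg·m/s


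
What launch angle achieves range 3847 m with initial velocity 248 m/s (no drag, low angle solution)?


sin(2*theta) = R*g/v0^2 = 3847*9.81/248^2 = 0.613604, theta = arcsin(0.613604)/2 = 18.93°

18.93 degrees


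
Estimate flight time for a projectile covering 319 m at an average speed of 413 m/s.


t = d/v = 319/413 = 0.7724 s

0.7724 s


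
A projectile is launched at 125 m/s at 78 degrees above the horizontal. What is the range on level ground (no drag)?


R = v0^2 * sin(2*theta) / g = 125^2 * sin(2*78°) / 9.81 = 647.8 m

647.8 m


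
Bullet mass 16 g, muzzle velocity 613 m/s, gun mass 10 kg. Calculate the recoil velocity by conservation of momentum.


v_recoil = m_p * v_p / m_gun = 0.016 * 613 / 10 = 0.9808 m/s

0.9808 m/s


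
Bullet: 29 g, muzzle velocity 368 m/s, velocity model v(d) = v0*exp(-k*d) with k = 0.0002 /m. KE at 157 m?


v = v0*exp(-k*d) = 368*exp(-0.0002*157) = 356.624 m/s
E = 0.5*m*v^2 = 0.5*0.029*356.624^2 = 1844 J

1844 J


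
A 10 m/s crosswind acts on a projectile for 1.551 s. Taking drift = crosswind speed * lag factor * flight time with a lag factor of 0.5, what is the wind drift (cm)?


drift = v_wind * lag * t = 10 * 0.5 * 1.551 = 7.755 m ≈ 775.5 cm

775.5 cm


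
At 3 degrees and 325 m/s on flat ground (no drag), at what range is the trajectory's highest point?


R = v0^2*sin(2*theta)/g = 325^2*sin(2*3°)/9.81 = 1125.47 m
apex_dist = R/2 = 1125.47/2 = 562.7 m

562.7 m


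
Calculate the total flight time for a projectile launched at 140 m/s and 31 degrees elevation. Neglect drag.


T = 2*v0*sin(theta)/g = 2*140*sin(31°)/9.81 = 14.7 s

14.7 s


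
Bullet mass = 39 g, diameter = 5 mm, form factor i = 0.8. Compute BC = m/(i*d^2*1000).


BC = m/(i*d^2*1000) = 39/(0.8 * 5^2 * 1000) = 0.00195

0.00195


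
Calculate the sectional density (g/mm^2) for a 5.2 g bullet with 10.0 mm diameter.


SD = m/d^2 = 5.2/10.0^2 = 0.052 g/mm^2

0.052 g/mm^2


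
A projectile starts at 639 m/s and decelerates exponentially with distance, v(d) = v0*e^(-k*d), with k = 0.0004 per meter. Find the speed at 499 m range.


v = v0*exp(-k*d) = 639*exp(-0.0004*499) = 523.4 m/s

523.4 m/s


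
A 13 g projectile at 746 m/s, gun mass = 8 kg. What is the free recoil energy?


v_r = m_p*v_p/m_gun = 0.013*746/8 = 1.21225 m/s, E_r = 0.5*m_gun*v_r^2 = 0.5*8*1.21225^2 = 5.878 J

5.878 J


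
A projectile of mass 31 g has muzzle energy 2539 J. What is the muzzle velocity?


v = sqrt(2*E/m) = sqrt(2*2539/0.031) = 404.7 m/s

404.7 m/s


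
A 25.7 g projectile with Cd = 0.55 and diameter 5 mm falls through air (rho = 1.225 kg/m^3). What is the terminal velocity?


A = pi*(d/2)^2 = pi*(5/2000)^2 = 1.96350e-05 m^2
vt = sqrt(2mg/(Cd*rho*A)) = sqrt(2*0.0257*9.81/(0.55 * 1.225 * 1.96350e-05)) = 195.2 m/s

195.2 m/s


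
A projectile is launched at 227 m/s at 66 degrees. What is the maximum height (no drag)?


H = (v0*sin(theta))^2 / (2g) = (227*sin(66°))^2 / (2*9.81) = 2192 m

2192 m


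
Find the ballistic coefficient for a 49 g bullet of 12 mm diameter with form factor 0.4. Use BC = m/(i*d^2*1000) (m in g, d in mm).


BC = m/(i*d^2*1000) = 49/(0.4 * 12^2 * 1000) = 0.0008507

0.0008507


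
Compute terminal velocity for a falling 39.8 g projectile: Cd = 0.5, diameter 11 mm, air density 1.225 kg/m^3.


A = pi*(d/2)^2 = pi*(11/2000)^2 = 9.50332e-05 m^2
vt = sqrt(2mg/(Cd*rho*A)) = sqrt(2*0.0398*9.81/(0.5 * 1.225 * 9.50332e-05)) = 115.8 m/s

115.8 m/s


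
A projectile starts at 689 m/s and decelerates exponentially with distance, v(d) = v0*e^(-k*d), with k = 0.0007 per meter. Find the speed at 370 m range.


v = v0*exp(-k*d) = 689*exp(-0.0007*370) = 531.8 m/s

531.8 m/s


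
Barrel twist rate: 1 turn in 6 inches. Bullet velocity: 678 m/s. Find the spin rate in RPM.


twist_m = 6*0.0254 = 0.1524 m
spin = v/twist = 678/0.1524 = 4448.819 rev/s
RPM = spin*60 = 4448.819*60 ≈ 266929 RPM

266929 RPM


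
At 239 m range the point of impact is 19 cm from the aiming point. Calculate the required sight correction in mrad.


1 mrad subtends 1 cm per 10 m of range, so adj = error_cm / (dist_m / 10) = 19 / (239/10) = 0.795 mrad

0.795 mrad


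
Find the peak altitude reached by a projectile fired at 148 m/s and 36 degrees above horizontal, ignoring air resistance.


H = (v0*sin(theta))^2 / (2g) = (148*sin(36°))^2 / (2*9.81) = 385.7 m

385.7 m


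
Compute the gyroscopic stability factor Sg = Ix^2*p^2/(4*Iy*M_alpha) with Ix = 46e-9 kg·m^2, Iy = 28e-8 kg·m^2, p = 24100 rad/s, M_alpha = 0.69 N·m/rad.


Sg = Ix^2 * p^2 / (4 * Iy * M_alpha) = (46e-9)^2 * 24100^2 / (4 * 28e-8 * 0.69) = 1.59

1.59


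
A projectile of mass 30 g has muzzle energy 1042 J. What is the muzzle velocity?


v = sqrt(2*E/m) = sqrt(2*1042/0.03) = 263.6 m/s

263.6 m/s


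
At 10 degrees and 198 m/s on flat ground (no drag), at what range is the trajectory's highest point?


R = v0^2*sin(2*theta)/g = 198^2*sin(2*10°)/9.81 = 1366.83 m
apex_dist = R/2 = 1366.83/2 = 683.4 m

683.4 m


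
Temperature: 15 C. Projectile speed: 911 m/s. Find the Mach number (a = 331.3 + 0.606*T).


a = 331.3 + 0.606*(15) = 340.39 m/s
M = v/a = 911/340.39 = 2.676

2.676


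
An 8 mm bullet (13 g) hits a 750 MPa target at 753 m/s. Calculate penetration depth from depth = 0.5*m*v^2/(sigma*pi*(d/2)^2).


A = pi*(d/2)^2 = pi*(8/2)^2 = 50.2655 mm^2
E = 0.5*m*v^2 = 0.5*0.013*753^2 = 3685.56 J
depth = E/(sigma*A) = 3685.56 J / (750 MPa * 50.2655 mm^2) = 3685.56/(750 * 50.2655) m = 0.0977625 m ≈ 97.76 mm

97.76 mm


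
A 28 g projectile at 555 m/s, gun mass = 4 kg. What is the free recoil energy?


v_r = m_p*v_p/m_gun = 0.028*555/4 = 3.885 m/s, E_r = 0.5*m_gun*v_r^2 = 0.5*4*3.885^2 = 30.19 J

30.19 J


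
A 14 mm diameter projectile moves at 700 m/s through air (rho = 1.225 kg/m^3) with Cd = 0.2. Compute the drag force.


A = pi*(d/2)^2 = pi*(14/2000)^2 = 1.53938e-04 m^2
Fd = 0.5*Cd*rho*A*v^2 = 0.5*0.2*1.225*1.53938e-04*700^2 = 9.24 N

9.24 N


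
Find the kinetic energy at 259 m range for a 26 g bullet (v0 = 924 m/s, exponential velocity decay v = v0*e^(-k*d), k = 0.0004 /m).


v = v0*exp(-k*d) = 924*exp(-0.0004*259) = 833.065 m/s
E = 0.5*m*v^2 = 0.5*0.026*833.065^2 = 9022 J

9022 J


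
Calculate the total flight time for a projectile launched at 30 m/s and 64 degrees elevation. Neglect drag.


T = 2*v0*sin(theta)/g = 2*30*sin(64°)/9.81 = 5.497 s

5.497 s


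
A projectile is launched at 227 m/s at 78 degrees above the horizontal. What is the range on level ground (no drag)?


R = v0^2 * sin(2*theta) / g = 227^2 * sin(2*78°) / 9.81 = 2136 m

2136 m


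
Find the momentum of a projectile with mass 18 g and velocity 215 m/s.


p = m*v = 0.018*215 = 3.87 kg·m/s

3.87 kg·m/s


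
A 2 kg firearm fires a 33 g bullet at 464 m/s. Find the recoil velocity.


v_recoil = m_p * v_p / m_gun = 0.033 * 464 / 2 = 7.656 m/s

7.656 m/s


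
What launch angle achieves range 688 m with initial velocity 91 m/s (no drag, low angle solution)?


sin(2*theta) = R*g/v0^2 = 688*9.81/91^2 = 0.815032, theta = arcsin(0.815032)/2 = 27.3°

27.3 degrees


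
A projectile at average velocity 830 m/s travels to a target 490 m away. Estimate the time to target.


t = d/v = 490/830 = 0.5904 s

0.5904 s


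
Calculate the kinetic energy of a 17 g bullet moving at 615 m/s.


E = 0.5*m*v^2 = 0.5*0.017*615^2 = 3215 J

3215 J


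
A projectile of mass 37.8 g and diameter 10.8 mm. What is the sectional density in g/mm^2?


SD = m/d^2 = 37.8/10.8^2 = 0.3241 g/mm^2

0.3241 g/mm^2


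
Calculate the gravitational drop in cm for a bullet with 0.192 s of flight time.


drop = 0.5*g*t^2 = 0.5*9.81*0.192^2 = 0.180818 m ≈ 18.08 cm

18.08 cm


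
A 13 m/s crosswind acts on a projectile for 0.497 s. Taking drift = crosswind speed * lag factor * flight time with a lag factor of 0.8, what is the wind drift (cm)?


drift = v_wind * lag * t = 13 * 0.8 * 0.497 = 5.1688 m ≈ 516.9 cm

516.9 cm


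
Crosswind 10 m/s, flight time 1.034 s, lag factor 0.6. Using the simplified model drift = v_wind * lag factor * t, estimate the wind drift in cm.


drift = v_wind * lag * t = 10 * 0.6 * 1.034 = 6.204 m ≈ 620.4 cm

620.4 cm


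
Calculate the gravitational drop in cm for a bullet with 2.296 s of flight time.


drop = 0.5*g*t^2 = 0.5*9.81*2.296^2 = 25.8573 m ≈ 2586 cm

2586 cm


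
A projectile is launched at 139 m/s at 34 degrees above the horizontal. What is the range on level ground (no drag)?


R = v0^2 * sin(2*theta) / g = 139^2 * sin(2*34°) / 9.81 = 1826 m

1826 m


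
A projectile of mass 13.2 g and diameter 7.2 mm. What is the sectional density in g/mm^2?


SD = m/d^2 = 13.2/7.2^2 = 0.2546 g/mm^2

0.2546 g/mm^2


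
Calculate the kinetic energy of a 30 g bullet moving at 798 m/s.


E = 0.5*m*v^2 = 0.5*0.03*798^2 = 9552 J

9552 J


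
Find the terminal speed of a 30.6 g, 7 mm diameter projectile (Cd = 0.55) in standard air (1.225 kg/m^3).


A = pi*(d/2)^2 = pi*(7/2000)^2 = 3.84845e-05 m^2
vt = sqrt(2mg/(Cd*rho*A)) = sqrt(2*0.0306*9.81/(0.55 * 1.225 * 3.84845e-05)) = 152.2 m/s

152.2 m/s


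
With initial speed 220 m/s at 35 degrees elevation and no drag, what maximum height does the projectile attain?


H = (v0*sin(theta))^2 / (2g) = (220*sin(35°))^2 / (2*9.81) = 811.6 m

811.6 m


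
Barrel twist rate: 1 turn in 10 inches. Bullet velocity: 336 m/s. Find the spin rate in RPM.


twist_m = 10*0.0254 = 0.254 m
spin = v/twist = 336/0.254 = 1322.835 rev/s
RPM = spin*60 = 1322.835*60 ≈ 79370 RPM

79370 RPM


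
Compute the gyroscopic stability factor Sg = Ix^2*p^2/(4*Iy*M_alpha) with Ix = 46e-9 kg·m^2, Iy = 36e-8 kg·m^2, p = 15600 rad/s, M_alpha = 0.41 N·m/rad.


Sg = Ix^2 * p^2 / (4 * Iy * M_alpha) = (46e-9)^2 * 15600^2 / (4 * 36e-8 * 0.41) = 0.8722

0.8722


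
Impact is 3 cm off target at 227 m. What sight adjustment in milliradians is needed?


1 mrad subtends 1 cm per 10 m of range, so adj = error_cm / (dist_m / 10) = 3 / (227/10) = 0.1322 mrad

0.1322 mrad


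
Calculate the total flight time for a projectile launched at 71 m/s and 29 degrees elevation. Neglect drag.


T = 2*v0*sin(theta)/g = 2*71*sin(29°)/9.81 = 7.018 s

7.018 s


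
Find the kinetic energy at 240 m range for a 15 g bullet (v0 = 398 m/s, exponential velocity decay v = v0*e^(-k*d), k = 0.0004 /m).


v = v0*exp(-k*d) = 398*exp(-0.0004*240) = 361.569 m/s
E = 0.5*m*v^2 = 0.5*0.015*361.569^2 = 980.5 J

980.5 J


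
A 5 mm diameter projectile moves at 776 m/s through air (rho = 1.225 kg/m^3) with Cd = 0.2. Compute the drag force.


A = pi*(d/2)^2 = pi*(5/2000)^2 = 1.96350e-05 m^2
Fd = 0.5*Cd*rho*A*v^2 = 0.5*0.2*1.225*1.96350e-05*776^2 = 1.448 N

1.448 N


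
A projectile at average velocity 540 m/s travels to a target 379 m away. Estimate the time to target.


t = d/v = 379/540 = 0.7019 s

0.7019 s


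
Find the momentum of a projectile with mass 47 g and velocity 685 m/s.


p = m*v = 0.047*685 = 32.2 kg·m/s

32.2 kg·m/s


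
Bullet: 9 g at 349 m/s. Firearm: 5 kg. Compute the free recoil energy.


v_r = m_p*v_p/m_gun = 0.009*349/5 = 0.6282 m/s, E_r = 0.5*m_gun*v_r^2 = 0.5*5*0.6282^2 = 0.9866 J

0.9866 J


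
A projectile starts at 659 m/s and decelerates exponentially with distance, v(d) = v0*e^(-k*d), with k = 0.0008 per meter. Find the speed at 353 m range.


v = v0*exp(-k*d) = 659*exp(-0.0008*353) = 496.9 m/s

496.9 m/s


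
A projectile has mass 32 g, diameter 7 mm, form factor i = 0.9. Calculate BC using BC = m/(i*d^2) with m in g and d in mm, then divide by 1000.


BC = m/(i*d^2*1000) = 32/(0.9 * 7^2 * 1000) = 0.0007256

0.0007256


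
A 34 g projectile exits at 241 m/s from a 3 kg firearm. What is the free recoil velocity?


v_recoil = m_p * v_p / m_gun = 0.034 * 241 / 3 = 2.731 m/s

2.731 m/s


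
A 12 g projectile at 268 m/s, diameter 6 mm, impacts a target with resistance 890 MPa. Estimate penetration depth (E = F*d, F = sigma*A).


A = pi*(d/2)^2 = pi*(6/2)^2 = 28.2743 mm^2
E = 0.5*m*v^2 = 0.5*0.012*268^2 = 430.944 J
depth = E/(sigma*A) = 430.944 J / (890 MPa * 28.2743 mm^2) = 430.944/(890 * 28.2743) m = 0.0171253 m ≈ 17.13 mm

17.13 mm


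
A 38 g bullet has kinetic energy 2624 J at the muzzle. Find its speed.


v = sqrt(2*E/m) = sqrt(2*2624/0.038) = 371.6 m/s

371.6 m/s


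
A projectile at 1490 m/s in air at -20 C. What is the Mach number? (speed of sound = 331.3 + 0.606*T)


a = 331.3 + 0.606*(-20) = 319.18 m/s
M = v/a = 1490/319.18 = 4.668

4.668


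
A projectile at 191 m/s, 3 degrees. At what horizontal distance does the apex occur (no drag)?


R = v0^2*sin(2*theta)/g = 191^2*sin(2*3°)/9.81 = 388.716 m
apex_dist = R/2 = 388.716/2 = 194.4 m

194.4 m


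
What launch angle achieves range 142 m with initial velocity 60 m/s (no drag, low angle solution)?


sin(2*theta) = R*g/v0^2 = 142*9.81/60^2 = 0.38695, theta = arcsin(0.38695)/2 = 11.38°

11.38 degrees


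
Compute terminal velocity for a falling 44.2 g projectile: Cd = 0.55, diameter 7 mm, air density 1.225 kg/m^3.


A = pi*(d/2)^2 = pi*(7/2000)^2 = 3.84845e-05 m^2
vt = sqrt(2mg/(Cd*rho*A)) = sqrt(2*0.0442*9.81/(0.55 * 1.225 * 3.84845e-05)) = 182.9 m/s

182.9 m/s


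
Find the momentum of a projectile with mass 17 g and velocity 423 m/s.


p = m*v = 0.017*423 = 7.191 kg·m/s

7.191 kg·m/s


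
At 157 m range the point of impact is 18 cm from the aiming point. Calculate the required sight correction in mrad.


1 mrad subtends 1 cm per 10 m of range, so adj = error_cm / (dist_m / 10) = 18 / (157/10) = 1.146 mrad

1.146 mrad


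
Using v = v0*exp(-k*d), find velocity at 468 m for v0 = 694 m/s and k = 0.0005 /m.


v = v0*exp(-k*d) = 694*exp(-0.0005*468) = 549.2 m/s

549.2 m/s


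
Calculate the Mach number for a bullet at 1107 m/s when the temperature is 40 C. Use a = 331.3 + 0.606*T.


a = 331.3 + 0.606*(40) = 355.54 m/s
M = v/a = 1107/355.54 = 3.114

3.114


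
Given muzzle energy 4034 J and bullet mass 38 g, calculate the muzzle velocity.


v = sqrt(2*E/m) = sqrt(2*4034/0.038) = 460.8 m/s

460.8 m/s


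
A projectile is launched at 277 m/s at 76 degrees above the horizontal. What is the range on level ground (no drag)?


R = v0^2 * sin(2*theta) / g = 277^2 * sin(2*76°) / 9.81 = 3672 m

3672 m


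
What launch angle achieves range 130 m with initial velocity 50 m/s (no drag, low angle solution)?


sin(2*theta) = R*g/v0^2 = 130*9.81/50^2 = 0.51012, theta = arcsin(0.51012)/2 = 15.34°

15.34 degrees


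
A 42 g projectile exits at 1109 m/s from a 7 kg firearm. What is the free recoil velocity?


v_recoil = m_p * v_p / m_gun = 0.042 * 1109 / 7 = 6.654 m/s

6.654 m/s


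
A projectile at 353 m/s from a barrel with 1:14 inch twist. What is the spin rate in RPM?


twist_m = 14*0.0254 = 0.3556 m
spin = v/twist = 353/0.3556 = 992.6884 rev/s
RPM = spin*60 = 992.6884*60 ≈ 59561 RPM

59561 RPM


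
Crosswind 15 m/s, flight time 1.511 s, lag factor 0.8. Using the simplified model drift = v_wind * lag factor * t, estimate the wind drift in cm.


drift = v_wind * lag * t = 15 * 0.8 * 1.511 = 18.132 m ≈ 1813 cm

1813 cm


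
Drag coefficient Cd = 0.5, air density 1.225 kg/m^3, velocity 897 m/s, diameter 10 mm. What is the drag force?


A = pi*(d/2)^2 = pi*(10/2000)^2 = 7.85398e-05 m^2
Fd = 0.5*Cd*rho*A*v^2 = 0.5*0.5*1.225*7.85398e-05*897^2 = 19.35 N

19.35 N


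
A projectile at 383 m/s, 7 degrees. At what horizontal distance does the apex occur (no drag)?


R = v0^2*sin(2*theta)/g = 383^2*sin(2*7°)/9.81 = 3617.46 m
apex_dist = R/2 = 3617.46/2 = 1809 m

1809 m


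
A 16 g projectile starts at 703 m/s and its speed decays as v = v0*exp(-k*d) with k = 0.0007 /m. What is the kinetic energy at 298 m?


v = v0*exp(-k*d) = 703*exp(-0.0007*298) = 570.639 m/s
E = 0.5*m*v^2 = 0.5*0.016*570.639^2 = 2605 J

2605 J


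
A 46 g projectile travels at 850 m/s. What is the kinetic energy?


E = 0.5*m*v^2 = 0.5*0.046*850^2 = 16618 J

16618 J


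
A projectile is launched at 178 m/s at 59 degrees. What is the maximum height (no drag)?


H = (v0*sin(theta))^2 / (2g) = (178*sin(59°))^2 / (2*9.81) = 1187 m

1187 m


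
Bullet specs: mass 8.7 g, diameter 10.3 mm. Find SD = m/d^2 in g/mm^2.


SD = m/d^2 = 8.7/10.3^2 = 0.08201 g/mm^2

0.08201 g/mm^2


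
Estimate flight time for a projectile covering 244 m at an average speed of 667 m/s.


t = d/v = 244/667 = 0.3658 s

0.3658 s


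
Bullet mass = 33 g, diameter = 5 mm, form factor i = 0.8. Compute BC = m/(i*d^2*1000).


BC = m/(i*d^2*1000) = 33/(0.8 * 5^2 * 1000) = 0.00165

0.00165


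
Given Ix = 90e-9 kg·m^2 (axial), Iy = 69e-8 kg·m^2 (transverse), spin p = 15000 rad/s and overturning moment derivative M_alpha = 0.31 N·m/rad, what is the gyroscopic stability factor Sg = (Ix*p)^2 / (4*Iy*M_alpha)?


Sg = Ix^2 * p^2 / (4 * Iy * M_alpha) = (90e-9)^2 * 15000^2 / (4 * 69e-8 * 0.31) = 2.13

2.13


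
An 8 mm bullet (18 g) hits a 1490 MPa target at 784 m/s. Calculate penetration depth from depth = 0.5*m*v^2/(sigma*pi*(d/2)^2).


A = pi*(d/2)^2 = pi*(8/2)^2 = 50.2655 mm^2
E = 0.5*m*v^2 = 0.5*0.018*784^2 = 5531.9 J
depth = E/(sigma*A) = 5531.9 J / (1490 MPa * 50.2655 mm^2) = 5531.9/(1490 * 50.2655) m = 0.0738616 m ≈ 73.86 mm

73.86 mm


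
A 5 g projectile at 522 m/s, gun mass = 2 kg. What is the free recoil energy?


v_r = m_p*v_p/m_gun = 0.005*522/2 = 1.305 m/s, E_r = 0.5*m_gun*v_r^2 = 0.5*2*1.305^2 = 1.703 J

1.703 J


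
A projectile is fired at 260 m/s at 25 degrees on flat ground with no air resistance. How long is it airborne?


T = 2*v0*sin(theta)/g = 2*260*sin(25°)/9.81 = 22.4 s

22.4 s


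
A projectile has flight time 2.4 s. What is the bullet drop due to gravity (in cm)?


drop = 0.5*g*t^2 = 0.5*9.81*2.4^2 = 28.2528 m ≈ 2825 cm

2825 cm


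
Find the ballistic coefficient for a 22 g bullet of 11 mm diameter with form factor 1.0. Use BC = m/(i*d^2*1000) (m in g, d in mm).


BC = m/(i*d^2*1000) = 22/(1.0 * 11^2 * 1000) = 0.0001818

0.0001818


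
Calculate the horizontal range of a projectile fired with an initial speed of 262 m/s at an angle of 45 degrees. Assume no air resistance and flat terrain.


R = v0^2 * sin(2*theta) / g = 262^2 * sin(2*45°) / 9.81 = 6997 m

6997 m


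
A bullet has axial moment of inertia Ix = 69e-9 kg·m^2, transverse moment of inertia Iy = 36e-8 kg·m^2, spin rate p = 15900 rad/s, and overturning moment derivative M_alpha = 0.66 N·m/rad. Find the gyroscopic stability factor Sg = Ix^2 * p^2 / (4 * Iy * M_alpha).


Sg = Ix^2 * p^2 / (4 * Iy * M_alpha) = (69e-9)^2 * 15900^2 / (4 * 36e-8 * 0.66) = 1.266

1.266


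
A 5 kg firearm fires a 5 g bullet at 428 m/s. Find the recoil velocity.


v_recoil = m_p * v_p / m_gun = 0.005 * 428 / 5 = 0.428 m/s

0.428 m/s


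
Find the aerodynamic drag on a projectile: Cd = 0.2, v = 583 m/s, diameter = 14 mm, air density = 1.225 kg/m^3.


A = pi*(d/2)^2 = pi*(14/2000)^2 = 1.53938e-04 m^2
Fd = 0.5*Cd*rho*A*v^2 = 0.5*0.2*1.225*1.53938e-04*583^2 = 6.409 N

6.409 N


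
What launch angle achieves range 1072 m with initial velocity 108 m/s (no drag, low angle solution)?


sin(2*theta) = R*g/v0^2 = 1072*9.81/108^2 = 0.901605, theta = arcsin(0.901605)/2 = 32.18°

32.18 degrees


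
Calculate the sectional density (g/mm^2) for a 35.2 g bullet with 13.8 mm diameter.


SD = m/d^2 = 35.2/13.8^2 = 0.1848 g/mm^2

0.1848 g/mm^2


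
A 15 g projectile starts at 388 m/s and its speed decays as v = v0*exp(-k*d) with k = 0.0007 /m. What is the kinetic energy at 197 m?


v = v0*exp(-k*d) = 388*exp(-0.0007*197) = 338.02 m/s
E = 0.5*m*v^2 = 0.5*0.015*338.02^2 = 856.9 J

856.9 J


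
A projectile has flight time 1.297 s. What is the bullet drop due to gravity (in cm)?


drop = 0.5*g*t^2 = 0.5*9.81*1.297^2 = 8.25124 m ≈ 825.1 cm

825.1 cm


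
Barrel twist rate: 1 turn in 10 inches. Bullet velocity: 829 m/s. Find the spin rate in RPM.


twist_m = 10*0.0254 = 0.254 m
spin = v/twist = 829/0.254 = 3263.78 rev/s
RPM = spin*60 = 3263.78*60 ≈ 195827 RPM

195827 RPM


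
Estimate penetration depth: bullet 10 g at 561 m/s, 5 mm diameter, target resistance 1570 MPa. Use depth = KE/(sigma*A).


A = pi*(d/2)^2 = pi*(5/2)^2 = 19.635 mm^2
E = 0.5*m*v^2 = 0.5*0.01*561^2 = 1573.61 J
depth = E/(sigma*A) = 1573.61 J / (1570 MPa * 19.635 mm^2) = 1573.61/(1570 * 19.635) m = 0.0510465 m ≈ 51.05 mm

51.05 mm


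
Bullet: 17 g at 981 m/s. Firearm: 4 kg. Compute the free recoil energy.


v_r = m_p*v_p/m_gun = 0.017*981/4 = 4.16925 m/s, E_r = 0.5*m_gun*v_r^2 = 0.5*4*4.16925^2 = 34.77 J

34.77 J


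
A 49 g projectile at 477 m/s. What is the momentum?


p = m*v = 0.049*477 = 23.37 kg·m/s

23.37 kg·m/s


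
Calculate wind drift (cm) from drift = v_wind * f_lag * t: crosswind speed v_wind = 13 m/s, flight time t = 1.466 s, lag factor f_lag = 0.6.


drift = v_wind * lag * t = 13 * 0.6 * 1.466 = 11.4348 m ≈ 1143 cm

1143 cm


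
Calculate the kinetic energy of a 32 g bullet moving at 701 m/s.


E = 0.5*m*v^2 = 0.5*0.032*701^2 = 7862 J

7862 J


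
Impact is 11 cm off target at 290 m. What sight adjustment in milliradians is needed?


1 mrad subtends 1 cm per 10 m of range, so adj = error_cm / (dist_m / 10) = 11 / (290/10) = 0.3793 mrad

0.3793 mrad


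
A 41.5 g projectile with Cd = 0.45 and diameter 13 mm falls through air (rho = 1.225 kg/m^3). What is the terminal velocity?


A = pi*(d/2)^2 = pi*(13/2000)^2 = 1.32732e-04 m^2
vt = sqrt(2mg/(Cd*rho*A)) = sqrt(2*0.0415*9.81/(0.45 * 1.225 * 1.32732e-04)) = 105.5 m/s

105.5 m/s


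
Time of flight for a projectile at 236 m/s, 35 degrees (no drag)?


T = 2*v0*sin(theta)/g = 2*236*sin(35°)/9.81 = 27.6 s

27.6 s


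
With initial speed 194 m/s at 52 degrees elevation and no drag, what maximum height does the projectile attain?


H = (v0*sin(theta))^2 / (2g) = (194*sin(52°))^2 / (2*9.81) = 1191 m

1191 m


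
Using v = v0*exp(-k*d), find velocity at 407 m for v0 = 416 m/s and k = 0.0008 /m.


v = v0*exp(-k*d) = 416*exp(-0.0008*407) = 300.4 m/s

300.4 m/s


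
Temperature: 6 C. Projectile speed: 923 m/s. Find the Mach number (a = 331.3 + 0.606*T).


a = 331.3 + 0.606*(6) = 334.936 m/s
M = v/a = 923/334.936 = 2.756

2.756


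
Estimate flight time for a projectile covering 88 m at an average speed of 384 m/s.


t = d/v = 88/384 = 0.2292 s

0.2292 s


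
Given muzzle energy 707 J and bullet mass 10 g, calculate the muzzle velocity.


v = sqrt(2*E/m) = sqrt(2*707/0.01) = 376 m/s

376 m/s


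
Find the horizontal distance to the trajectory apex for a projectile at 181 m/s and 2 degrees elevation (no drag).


R = v0^2*sin(2*theta)/g = 181^2*sin(2*2°)/9.81 = 232.955 m
apex_dist = R/2 = 232.955/2 = 116.5 m

116.5 m


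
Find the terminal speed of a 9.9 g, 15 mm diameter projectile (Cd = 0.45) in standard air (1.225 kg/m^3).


A = pi*(d/2)^2 = pi*(15/2000)^2 = 1.76715e-04 m^2
vt = sqrt(2mg/(Cd*rho*A)) = sqrt(2*0.0099*9.81/(0.45 * 1.225 * 1.76715e-04)) = 44.65 m/s

44.65 m/s


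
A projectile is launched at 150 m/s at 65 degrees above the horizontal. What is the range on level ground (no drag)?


R = v0^2 * sin(2*theta) / g = 150^2 * sin(2*65°) / 9.81 = 1757 m

1757 m


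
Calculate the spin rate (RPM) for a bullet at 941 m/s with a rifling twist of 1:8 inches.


twist_m = 8*0.0254 = 0.2032 m
spin = v/twist = 941/0.2032 = 4630.906 rev/s
RPM = spin*60 = 4630.906*60 ≈ 277854 RPM

277854 RPM


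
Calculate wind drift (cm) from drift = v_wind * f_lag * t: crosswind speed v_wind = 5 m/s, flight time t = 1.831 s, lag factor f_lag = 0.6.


drift = v_wind * lag * t = 5 * 0.6 * 1.831 = 5.493 m ≈ 549.3 cm

549.3 cm


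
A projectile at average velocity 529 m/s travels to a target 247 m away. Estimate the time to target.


t = d/v = 247/529 = 0.4669 s

0.4669 s


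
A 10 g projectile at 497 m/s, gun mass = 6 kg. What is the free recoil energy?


v_r = m_p*v_p/m_gun = 0.01*497/6 = 0.828333 m/s, E_r = 0.5*m_gun*v_r^2 = 0.5*6*0.828333^2 = 2.058 J

2.058 J


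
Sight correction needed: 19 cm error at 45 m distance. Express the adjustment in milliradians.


1 mrad subtends 1 cm per 10 m of range, so adj = error_cm / (dist_m / 10) = 19 / (45/10) = 4.222 mrad

4.222 mrad


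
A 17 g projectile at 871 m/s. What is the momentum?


p = m*v = 0.017*871 = 14.81 kg·m/s

14.81 kg·m/s


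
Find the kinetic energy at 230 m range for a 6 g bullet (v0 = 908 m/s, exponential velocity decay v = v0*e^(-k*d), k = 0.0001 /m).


v = v0*exp(-k*d) = 908*exp(-0.0001*230) = 887.354 m/s
E = 0.5*m*v^2 = 0.5*0.006*887.354^2 = 2362 J

2362 J


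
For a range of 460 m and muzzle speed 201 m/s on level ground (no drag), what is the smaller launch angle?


sin(2*theta) = R*g/v0^2 = 460*9.81/201^2 = 0.111695, theta = arcsin(0.111695)/2 = 3.207°

3.207 degrees


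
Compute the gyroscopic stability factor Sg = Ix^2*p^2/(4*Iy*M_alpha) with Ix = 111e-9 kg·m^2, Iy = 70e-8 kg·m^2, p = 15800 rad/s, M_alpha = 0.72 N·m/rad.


Sg = Ix^2 * p^2 / (4 * Iy * M_alpha) = (111e-9)^2 * 15800^2 / (4 * 70e-8 * 0.72) = 1.526

1.526


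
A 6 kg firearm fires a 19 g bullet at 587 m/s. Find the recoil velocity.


v_recoil = m_p * v_p / m_gun = 0.019 * 587 / 6 = 1.859 m/s

1.859 m/s


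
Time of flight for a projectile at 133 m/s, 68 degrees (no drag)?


T = 2*v0*sin(theta)/g = 2*133*sin(68°)/9.81 = 25.14 s

25.14 s


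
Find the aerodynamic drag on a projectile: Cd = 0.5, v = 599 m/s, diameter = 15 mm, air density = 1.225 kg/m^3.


A = pi*(d/2)^2 = pi*(15/2000)^2 = 1.76715e-04 m^2
Fd = 0.5*Cd*rho*A*v^2 = 0.5*0.5*1.225*1.76715e-04*599^2 = 19.42 N

19.42 N


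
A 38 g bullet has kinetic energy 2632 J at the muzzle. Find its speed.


v = sqrt(2*E/m) = sqrt(2*2632/0.038) = 372.2 m/s

372.2 m/s


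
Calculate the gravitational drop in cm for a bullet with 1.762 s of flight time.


drop = 0.5*g*t^2 = 0.5*9.81*1.762^2 = 15.2283 m ≈ 1523 cm

1523 cm


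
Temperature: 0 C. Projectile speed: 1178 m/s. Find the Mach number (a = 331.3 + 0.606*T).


a = 331.3 + 0.606*(0) = 331.3 m/s
M = v/a = 1178/331.3 = 3.556

3.556


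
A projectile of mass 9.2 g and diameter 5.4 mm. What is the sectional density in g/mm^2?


SD = m/d^2 = 9.2/5.4^2 = 0.3155 g/mm^2

0.3155 g/mm^2


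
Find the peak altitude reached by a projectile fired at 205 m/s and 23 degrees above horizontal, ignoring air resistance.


H = (v0*sin(theta))^2 / (2g) = (205*sin(23°))^2 / (2*9.81) = 327 m

327 m


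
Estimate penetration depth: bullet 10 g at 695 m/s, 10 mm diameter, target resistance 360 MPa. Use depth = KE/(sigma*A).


A = pi*(d/2)^2 = pi*(10/2)^2 = 78.5398 mm^2
E = 0.5*m*v^2 = 0.5*0.01*695^2 = 2415.12 J
depth = E/(sigma*A) = 2415.12 J / (360 MPa * 78.5398 mm^2) = 2415.12/(360 * 78.5398) m = 0.0854176 m ≈ 85.42 mm

85.42 mm


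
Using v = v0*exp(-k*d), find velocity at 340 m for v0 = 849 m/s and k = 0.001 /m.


v = v0*exp(-k*d) = 849*exp(-0.001*340) = 604.3 m/s

604.3 m/s


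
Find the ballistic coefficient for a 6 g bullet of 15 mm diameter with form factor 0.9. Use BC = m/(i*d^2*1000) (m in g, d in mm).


BC = m/(i*d^2*1000) = 6/(0.9 * 15^2 * 1000) = 2.963e-05

2.963e-05
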